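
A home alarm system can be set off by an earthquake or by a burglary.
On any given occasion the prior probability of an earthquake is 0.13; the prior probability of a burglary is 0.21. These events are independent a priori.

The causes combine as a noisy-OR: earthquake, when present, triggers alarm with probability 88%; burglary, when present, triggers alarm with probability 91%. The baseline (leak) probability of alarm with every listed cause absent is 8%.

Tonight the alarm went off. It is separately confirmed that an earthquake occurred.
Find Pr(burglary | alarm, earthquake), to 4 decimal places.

Under noisy-OR, P(alarm | causes) = 1 − (1−0.08)·∏(1−qᵢ) over the active causes.
Enumerate both values of burglary and weight by the priors:
  P(alarm | earthquake) = 0.8896×0.79 + 0.990064×0.21
        = 0.702784 + 0.207913 = 0.910697
Configurations with burglary contribute 0.207913, so
  P(burglary | alarm, earthquake) = 0.207913 / 0.910697 ≈ 0.2283

Pr(burglary | alarm, earthquake) ≈ 0.2283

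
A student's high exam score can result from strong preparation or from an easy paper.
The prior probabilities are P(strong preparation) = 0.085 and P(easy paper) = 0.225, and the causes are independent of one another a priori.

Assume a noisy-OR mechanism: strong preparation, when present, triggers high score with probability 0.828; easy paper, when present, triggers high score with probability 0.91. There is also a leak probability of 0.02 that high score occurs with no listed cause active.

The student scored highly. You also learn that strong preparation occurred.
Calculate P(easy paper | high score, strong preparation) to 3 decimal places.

P(easy paper | high score, strong preparation) ≈ 0.256

Under noisy-OR, P(high score | causes) = 1 − (1−0.02)·∏(1−qᵢ) over the active causes.
Numerator (weight on configurations with easy paper): 0.98483·0.225 = 0.221587
The normalizing constant is 0.83144·0.775 + 0.98483·0.225 = 0.865953
P(easy paper | high score, strong preparation) = 0.221587/0.865953 ≈ 0.256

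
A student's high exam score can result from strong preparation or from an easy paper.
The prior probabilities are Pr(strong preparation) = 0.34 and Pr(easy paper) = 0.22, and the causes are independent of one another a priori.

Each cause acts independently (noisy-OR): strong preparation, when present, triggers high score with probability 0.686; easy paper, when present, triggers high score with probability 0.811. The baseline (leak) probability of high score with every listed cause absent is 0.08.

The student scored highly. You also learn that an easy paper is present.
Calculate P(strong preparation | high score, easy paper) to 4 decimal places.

Under noisy-OR, P(high score | causes) = 1 − (1−0.08)·∏(1−qᵢ) over the active causes.
Weight on strong preparation=true, given the evidence: 0.945402×0.34 = 0.321437
The normalizing constant is 0.82612×0.66 + 0.945402×0.34 = 0.866676
Posterior = 0.321437 / 0.866676 ≈ 0.3709

P(strong preparation | high score, easy paper) ≈ 0.3709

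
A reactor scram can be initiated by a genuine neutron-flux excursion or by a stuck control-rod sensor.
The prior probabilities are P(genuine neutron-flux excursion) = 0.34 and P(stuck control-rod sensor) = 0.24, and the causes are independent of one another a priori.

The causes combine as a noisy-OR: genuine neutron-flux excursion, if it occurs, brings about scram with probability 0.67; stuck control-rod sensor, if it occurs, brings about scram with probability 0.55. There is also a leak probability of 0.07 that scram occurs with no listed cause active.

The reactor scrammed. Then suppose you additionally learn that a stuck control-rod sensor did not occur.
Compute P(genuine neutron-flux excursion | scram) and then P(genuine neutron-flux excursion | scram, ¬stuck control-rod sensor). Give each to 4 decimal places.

P(genuine neutron-flux excursion | scram) ≈ 0.6622; P(genuine neutron-flux excursion | scram, ¬stuck control-rod sensor) ≈ 0.8361

Under noisy-OR, P(scram | causes) = 1 − (1−0.07)·∏(1−qᵢ) over the active causes.
Weight on genuine neutron-flux excursion=true, given the evidence: 0.179097 + 0.070331 = 0.249428
Normalizer over all consistent configurations: 0.07*0.66*0.76 + 0.5815*0.66*0.24 + 0.6931*0.34*0.76 + 0.861895*0.34*0.24 = 0.376650
P(genuine neutron-flux excursion | scram) = 0.249428/0.376650 ≈ 0.6622

Now also conditioning on stuck control-rod sensor≠true:
P(scram | ¬stuck control-rod sensor) = 0.07×0.66 + 0.6931×0.34 = 0.046200 + 0.235654 = 0.281854
The genuine neutron-flux excursion-present share is 0.6931×0.34 = 0.235654.
P(genuine neutron-flux excursion | scram, ¬stuck control-rod sensor) = 0.235654 / 0.281854 ≈ 0.8361
With stuck control-rod sensor excluded, genuine neutron-flux excursion must carry more of the explanatory weight for the scram.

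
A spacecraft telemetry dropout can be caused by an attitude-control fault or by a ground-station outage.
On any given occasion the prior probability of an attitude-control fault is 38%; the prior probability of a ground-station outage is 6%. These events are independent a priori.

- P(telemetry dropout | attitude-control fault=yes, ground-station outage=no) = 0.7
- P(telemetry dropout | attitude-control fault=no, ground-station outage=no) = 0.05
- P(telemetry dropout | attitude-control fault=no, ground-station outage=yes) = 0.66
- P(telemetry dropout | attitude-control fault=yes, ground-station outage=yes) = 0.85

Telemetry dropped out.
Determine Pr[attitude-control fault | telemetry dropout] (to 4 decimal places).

P(telemetry dropout) = 0.05·0.62·0.94 + 0.66·0.62·0.06 + 0.7·0.38·0.94 + 0.85·0.38·0.06 = 0.029140 + 0.024552 + 0.250040 + 0.019380 = 0.323112
The attitude-control fault-present share is 0.250040 + 0.019380 = 0.269420.
P(attitude-control fault | telemetry dropout) = 0.269420 / 0.323112 ≈ 0.8338

Pr[attitude-control fault | telemetry dropout] ≈ 0.8338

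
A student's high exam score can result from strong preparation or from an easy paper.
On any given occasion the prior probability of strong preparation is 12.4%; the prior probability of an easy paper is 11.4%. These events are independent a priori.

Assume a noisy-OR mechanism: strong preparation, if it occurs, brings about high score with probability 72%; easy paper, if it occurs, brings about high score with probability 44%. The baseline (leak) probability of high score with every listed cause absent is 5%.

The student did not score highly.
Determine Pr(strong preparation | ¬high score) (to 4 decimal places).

Pr(strong preparation | ¬high score) ≈ 0.0381

Under noisy-OR, P(high score | causes) = 1 − (1−0.05)·∏(1−qᵢ) over the active causes.
Numerator (weight on configurations with strong preparation): 0.029224 + 0.002106 = 0.031330
The normalizing constant is 0.95·0.876·0.886 + 0.532·0.876·0.114 + 0.266·0.124·0.886 + 0.14896·0.124·0.114 = 0.821787
P(strong preparation | ¬high score) = 0.031330/0.821787 ≈ 0.0381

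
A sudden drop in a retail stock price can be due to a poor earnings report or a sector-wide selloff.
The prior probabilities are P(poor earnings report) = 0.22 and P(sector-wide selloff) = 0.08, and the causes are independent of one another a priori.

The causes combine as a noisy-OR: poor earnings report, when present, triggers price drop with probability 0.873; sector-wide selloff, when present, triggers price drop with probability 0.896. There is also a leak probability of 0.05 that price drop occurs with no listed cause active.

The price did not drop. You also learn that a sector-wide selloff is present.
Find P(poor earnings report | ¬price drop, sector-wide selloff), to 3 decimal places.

Under noisy-OR, P(price drop | causes) = 1 − (1−0.05)·∏(1−qᵢ) over the active causes.
Weight on poor earnings report=true, given the evidence: 0.012548×0.22 = 0.002761
The normalizing constant is 0.0988×0.78 + 0.012548×0.22 = 0.079825
P(poor earnings report | ¬price drop, sector-wide selloff) = 0.002761/0.079825 ≈ 0.035

P(poor earnings report | ¬price drop, sector-wide selloff) ≈ 0.035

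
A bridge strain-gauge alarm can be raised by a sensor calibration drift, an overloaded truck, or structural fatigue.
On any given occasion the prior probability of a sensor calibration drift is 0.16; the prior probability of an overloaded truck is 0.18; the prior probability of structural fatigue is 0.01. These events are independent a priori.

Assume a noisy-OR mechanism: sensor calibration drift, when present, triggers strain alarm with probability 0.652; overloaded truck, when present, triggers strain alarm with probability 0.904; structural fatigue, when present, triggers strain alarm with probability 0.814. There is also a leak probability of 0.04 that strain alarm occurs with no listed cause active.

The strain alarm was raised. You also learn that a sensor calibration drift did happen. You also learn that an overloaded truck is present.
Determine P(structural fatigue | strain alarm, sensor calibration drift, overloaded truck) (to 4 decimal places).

Under noisy-OR, P(strain alarm | causes) = 1 − (1−0.04)·∏(1−qᵢ) over the active causes.
Sum P(strain alarm|·) weighted by the priors over both values of structural fatigue:
  P(strain alarm | sensor calibration drift, overloaded truck) = 0.967928·0.99 + 0.994035·0.01
        = 0.958249 + 0.009940 = 0.968189
Keeping only the structural fatigue-present terms gives 0.009940, so
  P(structural fatigue | strain alarm, sensor calibration drift, overloaded truck) = 0.009940 / 0.968189 ≈ 0.0103

P(structural fatigue | strain alarm, sensor calibration drift, overloaded truck) ≈ 0.0103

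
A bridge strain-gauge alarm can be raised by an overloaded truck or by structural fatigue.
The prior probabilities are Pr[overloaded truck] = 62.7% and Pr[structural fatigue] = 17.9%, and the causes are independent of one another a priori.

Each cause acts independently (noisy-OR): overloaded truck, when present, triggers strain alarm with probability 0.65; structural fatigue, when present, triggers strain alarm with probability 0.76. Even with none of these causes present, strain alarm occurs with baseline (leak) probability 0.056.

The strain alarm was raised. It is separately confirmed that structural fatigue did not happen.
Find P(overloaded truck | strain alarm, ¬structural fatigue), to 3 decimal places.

Under noisy-OR, P(strain alarm | causes) = 1 − (1−0.056)·∏(1−qᵢ) over the active causes.
Numerator (weight on configurations with overloaded truck): 0.6696*0.627 = 0.419839
The normalizing constant is 0.056*0.373 + 0.6696*0.627 = 0.440727
P(overloaded truck | strain alarm, ¬structural fatigue) = 0.419839/0.440727 ≈ 0.953

P(overloaded truck | strain alarm, ¬structural fatigue) ≈ 0.953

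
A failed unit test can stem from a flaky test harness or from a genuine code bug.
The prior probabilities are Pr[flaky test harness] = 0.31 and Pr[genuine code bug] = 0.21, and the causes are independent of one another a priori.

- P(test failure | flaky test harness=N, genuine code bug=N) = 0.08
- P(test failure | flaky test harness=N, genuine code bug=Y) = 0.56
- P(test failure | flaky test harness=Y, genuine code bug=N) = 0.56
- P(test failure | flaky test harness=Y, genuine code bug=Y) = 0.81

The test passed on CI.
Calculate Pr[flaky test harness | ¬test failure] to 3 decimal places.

Pr[flaky test harness | ¬test failure] ≈ 0.175

P(¬test failure) = 0.92×0.69×0.79 + 0.44×0.69×0.21 + 0.44×0.31×0.79 + 0.19×0.31×0.21 = 0.501492 + 0.063756 + 0.107756 + 0.012369 = 0.685373
The flaky test harness-present share is 0.107756 + 0.012369 = 0.120125.
Hence the posterior is 0.120125/0.685373 ≈ 0.175.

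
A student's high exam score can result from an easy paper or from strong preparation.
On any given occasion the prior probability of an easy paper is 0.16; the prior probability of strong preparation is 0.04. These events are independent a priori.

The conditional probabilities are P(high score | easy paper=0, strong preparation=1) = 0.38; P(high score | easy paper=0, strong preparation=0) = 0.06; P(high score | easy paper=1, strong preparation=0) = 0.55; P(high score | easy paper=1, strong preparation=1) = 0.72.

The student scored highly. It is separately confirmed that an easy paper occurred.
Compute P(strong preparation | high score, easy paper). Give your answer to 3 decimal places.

P(strong preparation | high score, easy paper) ≈ 0.052

P(high score | easy paper) = 0.55·0.96 + 0.72·0.04 = 0.528000 + 0.028800 = 0.556800
Of this, 0.028800 comes from 0.72·0.04 (the strong preparation=true cases).
Hence the posterior is 0.028800/0.556800 ≈ 0.052.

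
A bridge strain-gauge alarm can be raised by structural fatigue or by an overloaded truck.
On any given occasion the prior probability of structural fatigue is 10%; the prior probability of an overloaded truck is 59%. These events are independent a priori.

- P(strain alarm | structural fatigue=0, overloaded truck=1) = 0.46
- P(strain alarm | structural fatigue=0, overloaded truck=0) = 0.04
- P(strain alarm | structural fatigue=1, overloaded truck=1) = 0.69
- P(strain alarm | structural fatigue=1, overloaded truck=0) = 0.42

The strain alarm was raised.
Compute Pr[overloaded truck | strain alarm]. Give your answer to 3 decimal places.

Pr[overloaded truck | strain alarm] ≈ 0.899

P(strain alarm) = 0.04*0.9*0.41 + 0.46*0.9*0.59 + 0.42*0.1*0.41 + 0.69*0.1*0.59 = 0.014760 + 0.244260 + 0.017220 + 0.040710 = 0.316950
Of this, 0.284970 comes from 0.244260 + 0.040710 (the overloaded truck=true cases).
P(overloaded truck | strain alarm) = 0.284970 / 0.316950 ≈ 0.899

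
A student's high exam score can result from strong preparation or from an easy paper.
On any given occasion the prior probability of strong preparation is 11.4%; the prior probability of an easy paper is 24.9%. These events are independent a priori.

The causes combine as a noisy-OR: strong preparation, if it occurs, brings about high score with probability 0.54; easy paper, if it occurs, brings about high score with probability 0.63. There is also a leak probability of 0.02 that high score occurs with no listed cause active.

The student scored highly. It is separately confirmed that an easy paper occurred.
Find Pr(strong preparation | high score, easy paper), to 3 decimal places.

Under noisy-OR, P(high score | causes) = 1 − (1−0.02)·∏(1−qᵢ) over the active causes.
Numerator (weight on configurations with strong preparation): 0.833204×0.114 = 0.094985
Normalizer over all consistent configurations: 0.6374×0.886 + 0.833204×0.114 = 0.659721
P(strong preparation | high score, easy paper) = 0.094985/0.659721 ≈ 0.144

Pr(strong preparation | high score, easy paper) ≈ 0.144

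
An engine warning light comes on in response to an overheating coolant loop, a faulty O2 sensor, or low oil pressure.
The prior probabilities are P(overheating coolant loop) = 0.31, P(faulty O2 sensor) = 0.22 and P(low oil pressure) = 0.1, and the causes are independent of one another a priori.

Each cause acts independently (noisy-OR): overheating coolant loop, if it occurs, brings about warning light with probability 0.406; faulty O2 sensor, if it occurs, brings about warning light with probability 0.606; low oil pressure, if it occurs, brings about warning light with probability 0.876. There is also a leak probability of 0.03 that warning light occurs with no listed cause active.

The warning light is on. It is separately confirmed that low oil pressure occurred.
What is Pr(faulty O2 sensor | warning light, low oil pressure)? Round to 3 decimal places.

Under noisy-OR, P(warning light | causes) = 1 − (1−0.03)·∏(1−qᵢ) over the active causes.
Sum P(warning light|·) weighted by the priors over the 4 (overheating coolant loop, faulty O2 sensor) configurations:
  P(warning light | low oil pressure) = 0.87972·0.69·0.78 + 0.95261·0.69·0.22 + 0.928554·0.31·0.78 + 0.97185·0.31·0.22
        = 0.473465 + 0.144606 + 0.224524 + 0.066280 = 0.908875
Configurations with faulty O2 sensor contribute 0.210886, so
  P(faulty O2 sensor | warning light, low oil pressure) = 0.210886 / 0.908875 ≈ 0.232

Pr(faulty O2 sensor | warning light, low oil pressure) ≈ 0.232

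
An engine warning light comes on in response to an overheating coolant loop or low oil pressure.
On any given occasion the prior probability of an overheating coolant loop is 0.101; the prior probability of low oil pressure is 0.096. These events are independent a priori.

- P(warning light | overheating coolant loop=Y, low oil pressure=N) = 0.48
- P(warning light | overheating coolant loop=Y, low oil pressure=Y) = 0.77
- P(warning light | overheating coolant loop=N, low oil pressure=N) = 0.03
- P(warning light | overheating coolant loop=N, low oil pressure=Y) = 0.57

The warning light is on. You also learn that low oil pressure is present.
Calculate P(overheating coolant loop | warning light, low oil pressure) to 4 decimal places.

By total probability over both values of overheating coolant loop:
  P(warning light | low oil pressure) = 0.57×0.899 + 0.77×0.101
        = 0.512430 + 0.077770 = 0.590200
The terms with overheating coolant loop present sum to 0.077770, so
  P(overheating coolant loop | warning light, low oil pressure) = 0.077770 / 0.590200 ≈ 0.1318

P(overheating coolant loop | warning light, low oil pressure) ≈ 0.1318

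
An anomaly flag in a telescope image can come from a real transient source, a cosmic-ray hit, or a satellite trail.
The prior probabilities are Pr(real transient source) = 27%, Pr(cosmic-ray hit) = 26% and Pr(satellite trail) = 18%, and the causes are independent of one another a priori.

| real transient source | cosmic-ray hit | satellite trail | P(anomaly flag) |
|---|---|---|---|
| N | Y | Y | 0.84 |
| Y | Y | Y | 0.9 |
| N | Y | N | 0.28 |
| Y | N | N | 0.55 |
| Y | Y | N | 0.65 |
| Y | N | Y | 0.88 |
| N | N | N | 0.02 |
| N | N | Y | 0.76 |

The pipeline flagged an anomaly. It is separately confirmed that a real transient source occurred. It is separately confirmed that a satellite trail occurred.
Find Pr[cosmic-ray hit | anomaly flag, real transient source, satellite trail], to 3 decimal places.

Pr[cosmic-ray hit | anomaly flag, real transient source, satellite trail] ≈ 0.264

By total probability over both values of cosmic-ray hit:
  P(anomaly flag | real transient source, satellite trail) = 0.88×0.74 + 0.9×0.26
        = 0.651200 + 0.234000 = 0.885200
The terms with cosmic-ray hit present sum to 0.234000, so
  P(cosmic-ray hit | anomaly flag, real transient source, satellite trail) = 0.234000 / 0.885200 ≈ 0.264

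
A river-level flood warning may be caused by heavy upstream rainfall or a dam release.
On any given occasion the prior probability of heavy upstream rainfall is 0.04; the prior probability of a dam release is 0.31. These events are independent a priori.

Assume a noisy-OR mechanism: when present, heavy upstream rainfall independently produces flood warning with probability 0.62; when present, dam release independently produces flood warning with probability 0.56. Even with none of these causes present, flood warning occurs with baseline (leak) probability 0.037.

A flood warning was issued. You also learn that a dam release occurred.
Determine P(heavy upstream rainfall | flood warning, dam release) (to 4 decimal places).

Under noisy-OR, P(flood warning | causes) = 1 − (1−0.037)·∏(1−qᵢ) over the active causes.
Sum P(flood warning|·) weighted by the priors over both values of heavy upstream rainfall:
  P(flood warning | dam release) = 0.57628·0.96 + 0.838986·0.04
        = 0.553229 + 0.033559 = 0.586788
Keeping only the heavy upstream rainfall-present terms gives 0.033559, so
  P(heavy upstream rainfall | flood warning, dam release) = 0.033559 / 0.586788 ≈ 0.0572

P(heavy upstream rainfall | flood warning, dam release) ≈ 0.0572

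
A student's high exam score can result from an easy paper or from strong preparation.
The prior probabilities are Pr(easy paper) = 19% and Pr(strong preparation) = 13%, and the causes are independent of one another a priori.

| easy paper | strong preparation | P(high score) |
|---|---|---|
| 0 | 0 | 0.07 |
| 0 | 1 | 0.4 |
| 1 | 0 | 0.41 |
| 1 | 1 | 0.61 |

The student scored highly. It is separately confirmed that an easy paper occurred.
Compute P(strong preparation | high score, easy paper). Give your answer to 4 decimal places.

P(high score | easy paper) = 0.41·0.87 + 0.61·0.13 = 0.356700 + 0.079300 = 0.436000
Of this, 0.079300 comes from 0.61·0.13 (the strong preparation=true cases).
P(strong preparation | high score, easy paper) = 0.079300 / 0.436000 ≈ 0.1819

P(strong preparation | high score, easy paper) ≈ 0.1819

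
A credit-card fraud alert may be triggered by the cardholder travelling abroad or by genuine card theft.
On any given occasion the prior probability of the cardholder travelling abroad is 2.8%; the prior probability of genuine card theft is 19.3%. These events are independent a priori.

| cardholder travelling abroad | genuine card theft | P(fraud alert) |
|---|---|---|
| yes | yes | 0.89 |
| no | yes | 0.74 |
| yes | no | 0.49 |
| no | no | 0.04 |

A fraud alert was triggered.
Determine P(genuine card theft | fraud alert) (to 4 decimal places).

P(genuine card theft | fraud alert) ≈ 0.7719

P(fraud alert) = 0.04×0.972×0.807 + 0.74×0.972×0.193 + 0.49×0.028×0.807 + 0.89×0.028×0.193 = 0.031376 + 0.138821 + 0.011072 + 0.004810 = 0.186079
Restricting to configurations with genuine card theft present: 0.138821 + 0.004810 = 0.143631.
So P(genuine card theft | fraud alert) = 0.143631/0.186079 ≈ 0.7719.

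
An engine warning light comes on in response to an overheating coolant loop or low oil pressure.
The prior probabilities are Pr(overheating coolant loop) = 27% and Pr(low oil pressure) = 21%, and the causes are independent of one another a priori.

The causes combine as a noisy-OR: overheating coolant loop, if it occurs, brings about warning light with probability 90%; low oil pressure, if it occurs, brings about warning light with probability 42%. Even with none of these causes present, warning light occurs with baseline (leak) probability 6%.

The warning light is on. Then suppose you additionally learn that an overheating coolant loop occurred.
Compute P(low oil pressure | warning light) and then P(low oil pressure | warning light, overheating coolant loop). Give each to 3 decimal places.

P(low oil pressure | warning light) ≈ 0.351; P(low oil pressure | warning light, overheating coolant loop) ≈ 0.217

Under noisy-OR, P(warning light | causes) = 1 − (1−0.06)·∏(1−qᵢ) over the active causes.
Weight on low oil pressure=true, given the evidence: 0.069721 + 0.053609 = 0.123330
Denominator P(warning light): 0.06·0.73·0.79 + 0.4548·0.73·0.21 + 0.906·0.27·0.79 + 0.94548·0.27·0.21 = 0.351182
Posterior = 0.123330 / 0.351182 ≈ 0.351

Now condition on the additional information:
Weight on low oil pressure=true, given the evidence: 0.94548×0.21 = 0.198551
Normalizer over all consistent configurations: 0.906×0.79 + 0.94548×0.21 = 0.914291
Posterior = 0.198551 / 0.914291 ≈ 0.217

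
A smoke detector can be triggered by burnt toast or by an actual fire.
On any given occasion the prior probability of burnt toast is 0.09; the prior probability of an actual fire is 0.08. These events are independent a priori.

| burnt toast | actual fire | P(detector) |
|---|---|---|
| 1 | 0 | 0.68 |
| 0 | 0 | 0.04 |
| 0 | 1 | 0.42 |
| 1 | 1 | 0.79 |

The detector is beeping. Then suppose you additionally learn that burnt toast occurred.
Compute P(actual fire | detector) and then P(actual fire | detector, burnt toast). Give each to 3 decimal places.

P(detector) = 0.04·0.91·0.92 + 0.42·0.91·0.08 + 0.68·0.09·0.92 + 0.79·0.09·0.08 = 0.033488 + 0.030576 + 0.056304 + 0.005688 = 0.126056
Of this, 0.036264 comes from 0.030576 + 0.005688 (the actual fire=true cases).
Hence the posterior is 0.036264/0.126056 ≈ 0.288.

Now condition on the additional information:
Weight on actual fire=true, given the evidence: 0.79×0.08 = 0.063200
Normalizer over all consistent configurations: 0.68×0.92 + 0.79×0.08 = 0.688800
P(actual fire | detector, burnt toast) = 0.063200/0.688800 ≈ 0.092
— burnt toast explains away the evidence for actual fire.

P(actual fire | detector) ≈ 0.288; P(actual fire | detector, burnt toast) ≈ 0.092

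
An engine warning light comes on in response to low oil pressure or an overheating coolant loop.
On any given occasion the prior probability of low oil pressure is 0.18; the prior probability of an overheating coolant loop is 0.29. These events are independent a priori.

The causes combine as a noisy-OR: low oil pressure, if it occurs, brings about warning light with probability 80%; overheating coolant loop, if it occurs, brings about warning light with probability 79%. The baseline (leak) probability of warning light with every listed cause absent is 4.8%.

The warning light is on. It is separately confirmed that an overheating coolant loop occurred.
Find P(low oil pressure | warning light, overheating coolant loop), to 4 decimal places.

P(low oil pressure | warning light, overheating coolant loop) ≈ 0.2085

Under noisy-OR, P(warning light | causes) = 1 − (1−0.048)·∏(1−qᵢ) over the active causes.
P(warning light | overheating coolant loop) = 0.80008*0.82 + 0.960016*0.18 = 0.656066 + 0.172803 = 0.828869
Restricting to configurations with low oil pressure present: 0.960016*0.18 = 0.172803.
So P(low oil pressure | warning light, overheating coolant loop) = 0.172803/0.828869 ≈ 0.2085.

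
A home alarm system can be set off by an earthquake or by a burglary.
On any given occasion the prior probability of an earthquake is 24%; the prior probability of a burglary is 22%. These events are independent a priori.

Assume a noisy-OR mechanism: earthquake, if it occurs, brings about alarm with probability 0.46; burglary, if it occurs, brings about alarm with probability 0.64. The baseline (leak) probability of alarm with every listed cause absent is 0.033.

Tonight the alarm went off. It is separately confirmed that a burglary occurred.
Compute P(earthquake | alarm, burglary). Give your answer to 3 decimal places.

P(earthquake | alarm, burglary) ≈ 0.282

Under noisy-OR, P(alarm | causes) = 1 − (1−0.033)·∏(1−qᵢ) over the active causes.
Numerator (weight on configurations with earthquake): 0.812015*0.24 = 0.194884
The normalizing constant is 0.65188*0.76 + 0.812015*0.24 = 0.690313
Posterior = 0.194884 / 0.690313 ≈ 0.282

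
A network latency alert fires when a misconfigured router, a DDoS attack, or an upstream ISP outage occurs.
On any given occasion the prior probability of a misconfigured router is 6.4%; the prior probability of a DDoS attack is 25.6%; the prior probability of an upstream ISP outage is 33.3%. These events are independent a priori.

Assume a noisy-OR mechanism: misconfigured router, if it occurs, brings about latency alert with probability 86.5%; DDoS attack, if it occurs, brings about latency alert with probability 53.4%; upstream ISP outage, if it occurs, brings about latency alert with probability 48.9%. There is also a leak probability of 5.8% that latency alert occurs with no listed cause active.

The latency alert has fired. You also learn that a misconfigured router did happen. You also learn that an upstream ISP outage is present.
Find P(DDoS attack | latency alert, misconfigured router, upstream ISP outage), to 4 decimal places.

P(DDoS attack | latency alert, misconfigured router, upstream ISP outage) ≈ 0.2630

Under noisy-OR, P(latency alert | causes) = 1 − (1−0.058)·∏(1−qᵢ) over the active causes.
Sum P(latency alert|·) weighted by the priors over both values of DDoS attack:
  P(latency alert | misconfigured router, upstream ISP outage) = 0.935016×0.744 + 0.969718×0.256
        = 0.695652 + 0.248248 = 0.943900
The terms with DDoS attack present sum to 0.248248, so
  P(DDoS attack | latency alert, misconfigured router, upstream ISP outage) = 0.248248 / 0.943900 ≈ 0.2630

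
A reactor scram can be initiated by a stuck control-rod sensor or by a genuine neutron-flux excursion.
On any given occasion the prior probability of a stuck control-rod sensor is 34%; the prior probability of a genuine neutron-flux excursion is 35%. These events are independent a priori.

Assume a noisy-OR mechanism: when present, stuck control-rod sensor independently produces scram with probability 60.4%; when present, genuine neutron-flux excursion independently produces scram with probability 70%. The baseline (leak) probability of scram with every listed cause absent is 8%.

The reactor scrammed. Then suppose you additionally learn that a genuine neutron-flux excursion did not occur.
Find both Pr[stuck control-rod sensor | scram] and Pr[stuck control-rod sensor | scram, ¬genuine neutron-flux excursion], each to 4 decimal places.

Under noisy-OR, P(scram | causes) = 1 − (1−0.08)·∏(1−qᵢ) over the active causes.
Weight on stuck control-rod sensor=true, given the evidence: 0.140485 + 0.105994 = 0.246479
Denominator P(scram): 0.08×0.66×0.65 + 0.724×0.66×0.35 + 0.63568×0.34×0.65 + 0.890704×0.34×0.35 = 0.448043
P(stuck control-rod sensor | scram) = 0.246479/0.448043 ≈ 0.5501

Now also conditioning on genuine neutron-flux excursion≠true:
By total probability over both values of stuck control-rod sensor:
  P(scram | ¬genuine neutron-flux excursion) = 0.08*0.66 + 0.63568*0.34
        = 0.052800 + 0.216131 = 0.268931
Keeping only the stuck control-rod sensor-present terms gives 0.216131, so
  P(stuck control-rod sensor | scram, ¬genuine neutron-flux excursion) = 0.216131 / 0.268931 ≈ 0.8037
With genuine neutron-flux excursion excluded, stuck control-rod sensor must carry more of the explanatory weight for the scram.

Pr[stuck control-rod sensor | scram] ≈ 0.5501; Pr[stuck control-rod sensor | scram, ¬genuine neutron-flux excursion] ≈ 0.8037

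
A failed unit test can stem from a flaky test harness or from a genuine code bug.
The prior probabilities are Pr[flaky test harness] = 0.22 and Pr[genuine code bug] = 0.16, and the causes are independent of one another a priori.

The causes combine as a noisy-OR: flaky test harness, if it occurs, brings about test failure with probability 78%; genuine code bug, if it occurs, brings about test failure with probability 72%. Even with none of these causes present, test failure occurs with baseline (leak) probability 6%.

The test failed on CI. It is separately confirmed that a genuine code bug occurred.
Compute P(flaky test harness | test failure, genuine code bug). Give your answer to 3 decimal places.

Under noisy-OR, P(test failure | causes) = 1 − (1−0.06)·∏(1−qᵢ) over the active causes.
For the numerator, keep only flaky test harness=true terms: 0.942096·0.22 = 0.207261
Normalizer over all consistent configurations: 0.7368·0.78 + 0.942096·0.22 = 0.781965
Posterior = 0.207261 / 0.781965 ≈ 0.265

P(flaky test harness | test failure, genuine code bug) ≈ 0.265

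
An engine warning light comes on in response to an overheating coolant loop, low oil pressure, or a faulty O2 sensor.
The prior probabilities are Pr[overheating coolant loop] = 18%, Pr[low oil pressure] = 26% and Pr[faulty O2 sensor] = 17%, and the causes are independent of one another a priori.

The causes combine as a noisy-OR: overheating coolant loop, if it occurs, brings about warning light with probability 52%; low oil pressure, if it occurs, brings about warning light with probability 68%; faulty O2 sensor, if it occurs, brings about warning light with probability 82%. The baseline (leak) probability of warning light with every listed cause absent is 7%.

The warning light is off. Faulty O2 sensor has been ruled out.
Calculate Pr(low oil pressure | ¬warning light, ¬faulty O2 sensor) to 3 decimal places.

Under noisy-OR, P(warning light | causes) = 1 − (1−0.07)·∏(1−qᵢ) over the active causes.
P(¬warning light | ¬faulty O2 sensor) = 0.93*0.82*0.74 + 0.2976*0.82*0.26 + 0.4464*0.18*0.74 + 0.142848*0.18*0.26 = 0.564324 + 0.063448 + 0.059460 + 0.006685 = 0.693917
Restricting to configurations with low oil pressure present: 0.063448 + 0.006685 = 0.070133.
P(low oil pressure | ¬warning light, ¬faulty O2 sensor) = 0.070133 / 0.693917 ≈ 0.101

Pr(low oil pressure | ¬warning light, ¬faulty O2 sensor) ≈ 0.101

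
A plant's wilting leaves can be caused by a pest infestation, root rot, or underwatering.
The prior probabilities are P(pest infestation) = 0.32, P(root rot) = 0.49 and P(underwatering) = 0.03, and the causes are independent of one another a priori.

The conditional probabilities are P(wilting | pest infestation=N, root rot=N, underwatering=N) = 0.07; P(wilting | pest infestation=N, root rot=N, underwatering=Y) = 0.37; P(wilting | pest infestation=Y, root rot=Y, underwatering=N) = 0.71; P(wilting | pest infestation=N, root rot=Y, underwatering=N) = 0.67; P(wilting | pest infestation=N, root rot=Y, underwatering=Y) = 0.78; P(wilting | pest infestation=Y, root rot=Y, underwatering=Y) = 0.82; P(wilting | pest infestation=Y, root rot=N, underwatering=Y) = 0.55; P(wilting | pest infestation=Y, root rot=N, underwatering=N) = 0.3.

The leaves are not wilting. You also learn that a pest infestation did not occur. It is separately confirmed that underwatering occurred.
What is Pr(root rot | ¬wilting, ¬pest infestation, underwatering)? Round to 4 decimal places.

P(¬wilting | ¬pest infestation, underwatering) = 0.63*0.51 + 0.22*0.49 = 0.321300 + 0.107800 = 0.429100
The root rot-present share is 0.22*0.49 = 0.107800.
Hence the posterior is 0.107800/0.429100 ≈ 0.2512.

Pr(root rot | ¬wilting, ¬pest infestation, underwatering) ≈ 0.2512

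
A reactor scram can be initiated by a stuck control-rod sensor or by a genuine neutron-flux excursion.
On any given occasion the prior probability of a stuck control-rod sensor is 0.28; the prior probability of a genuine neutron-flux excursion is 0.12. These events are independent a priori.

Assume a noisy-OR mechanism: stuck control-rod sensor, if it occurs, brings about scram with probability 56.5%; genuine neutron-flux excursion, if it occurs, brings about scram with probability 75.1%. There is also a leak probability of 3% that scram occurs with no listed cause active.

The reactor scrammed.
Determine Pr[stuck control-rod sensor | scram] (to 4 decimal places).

Pr[stuck control-rod sensor | scram] ≈ 0.6711

Under noisy-OR, P(scram | causes) = 1 − (1−0.03)·∏(1−qᵢ) over the active causes.
Sum P(scram|·) weighted by the priors over the 4 (stuck control-rod sensor, genuine neutron-flux excursion) configurations:
  P(scram) = 0.03*0.72*0.88 + 0.75847*0.72*0.12 + 0.57805*0.28*0.88 + 0.894934*0.28*0.12
        = 0.019008 + 0.065532 + 0.142432 + 0.030070 = 0.257042
The terms with stuck control-rod sensor present sum to 0.172502, so
  P(stuck control-rod sensor | scram) = 0.172502 / 0.257042 ≈ 0.6711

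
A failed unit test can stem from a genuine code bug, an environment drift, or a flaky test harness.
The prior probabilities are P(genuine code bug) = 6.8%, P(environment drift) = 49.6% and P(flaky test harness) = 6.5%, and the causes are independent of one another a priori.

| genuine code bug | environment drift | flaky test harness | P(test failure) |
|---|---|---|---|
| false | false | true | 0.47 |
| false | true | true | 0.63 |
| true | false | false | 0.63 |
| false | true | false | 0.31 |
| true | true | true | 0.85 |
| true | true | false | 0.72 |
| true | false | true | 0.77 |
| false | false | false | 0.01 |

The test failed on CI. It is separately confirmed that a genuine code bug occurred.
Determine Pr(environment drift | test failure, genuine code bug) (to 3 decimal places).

Sum P(test failure|·) weighted by the priors over the 4 (environment drift, flaky test harness) configurations:
  P(test failure | genuine code bug) = 0.63·0.504·0.935 + 0.77·0.504·0.065 + 0.72·0.496·0.935 + 0.85·0.496·0.065
        = 0.296881 + 0.025225 + 0.333907 + 0.027404 = 0.683417
Configurations with environment drift contribute 0.361311, so
  P(environment drift | test failure, genuine code bug) = 0.361311 / 0.683417 ≈ 0.529

Pr(environment drift | test failure, genuine code bug) ≈ 0.529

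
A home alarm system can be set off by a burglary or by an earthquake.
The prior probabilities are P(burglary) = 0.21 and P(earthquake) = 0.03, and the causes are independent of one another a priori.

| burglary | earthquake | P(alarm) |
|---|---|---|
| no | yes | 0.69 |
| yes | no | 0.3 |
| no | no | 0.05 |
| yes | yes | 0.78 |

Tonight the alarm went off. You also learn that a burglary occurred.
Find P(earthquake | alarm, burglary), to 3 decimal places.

P(earthquake | alarm, burglary) ≈ 0.074

Enumerate both values of earthquake and weight by the priors:
  P(alarm | burglary) = 0.3*0.97 + 0.78*0.03
        = 0.291000 + 0.023400 = 0.314400
Configurations with earthquake contribute 0.023400, so
  P(earthquake | alarm, burglary) = 0.023400 / 0.314400 ≈ 0.074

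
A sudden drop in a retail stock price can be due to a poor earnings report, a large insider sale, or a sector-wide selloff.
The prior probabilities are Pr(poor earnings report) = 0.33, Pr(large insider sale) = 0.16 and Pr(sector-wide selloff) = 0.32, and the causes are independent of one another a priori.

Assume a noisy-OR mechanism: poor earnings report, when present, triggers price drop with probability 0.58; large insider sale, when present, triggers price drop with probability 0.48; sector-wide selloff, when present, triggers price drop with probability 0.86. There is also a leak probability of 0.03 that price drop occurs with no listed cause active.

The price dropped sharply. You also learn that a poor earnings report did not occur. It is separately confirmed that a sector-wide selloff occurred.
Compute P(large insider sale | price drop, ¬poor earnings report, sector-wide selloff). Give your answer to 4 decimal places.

Under noisy-OR, P(price drop | causes) = 1 − (1−0.03)·∏(1−qᵢ) over the active causes.
Numerator (weight on configurations with large insider sale): 0.929384·0.16 = 0.148701
Normalizer over all consistent configurations: 0.8642·0.84 + 0.929384·0.16 = 0.874629
P(large insider sale | price drop, ¬poor earnings report, sector-wide selloff) = 0.148701/0.874629 ≈ 0.1700

P(large insider sale | price drop, ¬poor earnings report, sector-wide selloff) ≈ 0.1700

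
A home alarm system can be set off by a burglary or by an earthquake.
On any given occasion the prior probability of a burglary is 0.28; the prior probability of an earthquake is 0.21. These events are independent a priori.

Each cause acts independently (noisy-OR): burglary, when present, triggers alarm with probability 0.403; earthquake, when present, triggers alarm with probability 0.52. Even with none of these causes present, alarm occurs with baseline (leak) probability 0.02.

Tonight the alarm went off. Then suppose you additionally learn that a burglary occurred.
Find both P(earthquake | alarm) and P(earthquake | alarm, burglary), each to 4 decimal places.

P(earthquake | alarm) ≈ 0.5426; P(earthquake | alarm, burglary) ≈ 0.3154

Under noisy-OR, P(alarm | causes) = 1 − (1−0.02)·∏(1−qᵢ) over the active causes.
Sum P(alarm|·) weighted by the priors over the 4 (burglary, earthquake) configurations:
  P(alarm) = 0.02×0.72×0.79 + 0.5296×0.72×0.21 + 0.41494×0.28×0.79 + 0.719171×0.28×0.21
        = 0.011376 + 0.080076 + 0.091785 + 0.042287 = 0.225524
Configurations with earthquake contribute 0.122363, so
  P(earthquake | alarm) = 0.122363 / 0.225524 ≈ 0.5426

With the extra evidence:
P(alarm | burglary) = 0.41494×0.79 + 0.719171×0.21 = 0.327803 + 0.151026 = 0.478829
Of this, 0.151026 comes from 0.719171×0.21 (the earthquake=true cases).
P(earthquake | alarm, burglary) = 0.151026 / 0.478829 ≈ 0.3154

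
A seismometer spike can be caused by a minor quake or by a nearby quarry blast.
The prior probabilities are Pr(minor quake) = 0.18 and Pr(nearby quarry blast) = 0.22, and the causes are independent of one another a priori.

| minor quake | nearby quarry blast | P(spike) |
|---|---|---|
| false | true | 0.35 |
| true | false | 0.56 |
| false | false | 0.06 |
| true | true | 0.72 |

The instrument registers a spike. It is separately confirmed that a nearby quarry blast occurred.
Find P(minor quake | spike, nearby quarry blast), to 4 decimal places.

P(minor quake | spike, nearby quarry blast) ≈ 0.3111

By total probability over both values of minor quake:
  P(spike | nearby quarry blast) = 0.35·0.82 + 0.72·0.18
        = 0.287000 + 0.129600 = 0.416600
Configurations with minor quake contribute 0.129600, so
  P(minor quake | spike, nearby quarry blast) = 0.129600 / 0.416600 ≈ 0.3111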